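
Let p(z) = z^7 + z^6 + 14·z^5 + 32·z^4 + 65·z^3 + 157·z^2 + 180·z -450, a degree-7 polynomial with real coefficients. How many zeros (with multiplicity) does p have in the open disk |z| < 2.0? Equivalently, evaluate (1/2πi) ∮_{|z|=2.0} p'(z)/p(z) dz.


The zeros of p are: (1 + 3i), (1 - 3i), (0 + 3i), (0 - 3i), (-2 + 1i), (-2 - 1i), 1.
Their magnitudes are: 3.162, 3.162, 3, 3, 2.236, 2.236, 1.
Zeros with |z| < R = 2.0: 1.
Count = 1.
By the argument principle, (1/2πi) ∮_{|z|=R} p'(z)/p(z) dz equals exactly this count.

Number of zeros inside |z| < 2.0: 1.


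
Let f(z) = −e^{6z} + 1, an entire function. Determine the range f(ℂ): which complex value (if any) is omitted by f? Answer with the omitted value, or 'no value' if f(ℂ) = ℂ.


Little Picard bounds the complement of f(ℂ) to at most one point.
e^{6z} is never zero on ℂ, so -1·e^{6z} takes every value in ℂ ∖ {0}. Adding 1 shifts the range to ℂ ∖ {1}. Thus f omits exactly the value 1.

Omitted value: 1.


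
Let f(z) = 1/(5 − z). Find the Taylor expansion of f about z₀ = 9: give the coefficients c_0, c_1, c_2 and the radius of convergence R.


Let w = z − z₀, so z = z₀ + w.
Then 5 − z = 5 − (z₀ + w) = (5 − z₀) − w = -4 − w.
f(z) = 1/(-4 − w) = (1/(-4)) · 1/(1 − w/(-4)) = Σ_{n≥0} w^n / (-4)^(n+1).
So c_n = 1/(-4)^(n+1):
  c_0 = 1/(-4)^1 = -1/4.
  c_1 = 1/(-4)^2 = 1/16.
  c_2 = 1/(-4)^3 = -1/64.
The series is valid for |w/d| < 1, i.e. |z − z₀| < |d|.
Radius of convergence: R = |5 − z₀| = |-4| = 4 (distance from z₀ to the singularity z = 5).

c_0 = -1/4, c_1 = 1/16, c_2 = -1/64; R = 4.


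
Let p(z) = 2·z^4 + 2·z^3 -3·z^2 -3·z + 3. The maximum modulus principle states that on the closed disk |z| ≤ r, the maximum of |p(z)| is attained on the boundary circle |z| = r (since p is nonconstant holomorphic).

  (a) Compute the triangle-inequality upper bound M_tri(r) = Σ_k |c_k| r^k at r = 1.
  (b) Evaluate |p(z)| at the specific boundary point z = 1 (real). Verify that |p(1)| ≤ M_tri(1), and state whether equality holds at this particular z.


Coefficients: c_0 = 3, c_1 = -3, c_2 = -3, c_3 = 2, c_4 = 2. Radius r = 1.
Part (a). Triangle bound: M_tri(r) = Σ_k |c_k| r^k
  = |3|·1^0 + |-3|·1^1 + |-3|·1^2 + |2|·1^3 + |2|·1^4
  = 3 + 3 + 3 + 2 + 2 = 13.
This bounds M(r) := max_{|z|=r} |p(z)| from above; equality holds iff all terms c_k z^k can be made to align in phase at a single z on |z|=r.
Part (b). At z = 1 (real, on the circle |z| = r):
  p(1) = (3)·1^0 + (-3)·1^1 + (-3)·1^2 + (2)·1^3 + (2)·1^4 = 1.
  |p(1)| = 1.
Check: |p(1)| = 1 ≤ 13 = M_tri(1). ✓ Equality does not hold at z = 1 (the coefficients have mixed signs, so the terms do not all align in phase there).

M_tri(1) = 13; |p(1)| = 1; equality at z=1: no.


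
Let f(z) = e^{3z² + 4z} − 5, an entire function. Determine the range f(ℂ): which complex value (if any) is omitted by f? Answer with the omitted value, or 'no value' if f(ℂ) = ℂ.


Little Picard bounds the complement of f(ℂ) to at most one point.
The exponent g(z) = 3z² + 4z is a nonconstant polynomial, hence surjective onto ℂ. So e^{g(z)} takes every value in {e^w : w ∈ ℂ} = ℂ ∖ {0}. Adding -5 shifts the range to ℂ ∖ {-5}. f omits exactly -5.

Omitted value: -5.


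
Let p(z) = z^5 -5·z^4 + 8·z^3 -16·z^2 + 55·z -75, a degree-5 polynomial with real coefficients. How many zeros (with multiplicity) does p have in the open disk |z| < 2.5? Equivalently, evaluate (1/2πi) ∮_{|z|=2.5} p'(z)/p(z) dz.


The zeros of p are: (-1 + 2i), (-1 - 2i), (2 + 1i), (2 - 1i), 3.
Their magnitudes are: 2.236, 2.236, 2.236, 2.236, 3.
Zeros with |z| < R = 2.5: (-1 + 2i), (-1 - 2i), (2 + 1i), (2 - 1i).
Count = 4.
By the argument principle, (1/2πi) ∮_{|z|=R} p'(z)/p(z) dz equals exactly this count.

Number of zeros inside |z| < 2.5: 4.


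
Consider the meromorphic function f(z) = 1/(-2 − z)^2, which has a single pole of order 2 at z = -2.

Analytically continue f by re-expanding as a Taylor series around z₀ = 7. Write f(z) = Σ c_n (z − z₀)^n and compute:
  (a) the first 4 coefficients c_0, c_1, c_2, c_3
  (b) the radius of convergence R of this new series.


Let w = z − z₀, so z = z₀ + w.
Then -2 − z = -2 − (z₀ + w) = (-2 − z₀) − w = -9 − w.
f(z) = 1/(-9 − w)^2 = (1/(-9)^2) · (1 − w/(-9))^{−2}.
By the binomial series (1−u)^{−2} = Σ_{n≥0} C(n+1, 1) u^n for |u|<1, with u = w/(-9):
  c_n = C(n+1, 1) / (-9)^(n+2).
  c_0 = 1/(-9)^2 = 1/81.
  c_1 = 2/(-9)^3 = -2/729.
  c_2 = 3/(-9)^4 = 1/2187.
  c_3 = 4/(-9)^5 = -4/59049.
The series is valid for |w/d| < 1, i.e. |z − z₀| < |d|.
Radius of convergence: R = |-2 − z₀| = |-9| = 9 (distance from z₀ to the singularity z = -2).

c_0 = 1/81, c_1 = -2/729, c_2 = 1/2187, c_3 = -4/59049; R = 9.


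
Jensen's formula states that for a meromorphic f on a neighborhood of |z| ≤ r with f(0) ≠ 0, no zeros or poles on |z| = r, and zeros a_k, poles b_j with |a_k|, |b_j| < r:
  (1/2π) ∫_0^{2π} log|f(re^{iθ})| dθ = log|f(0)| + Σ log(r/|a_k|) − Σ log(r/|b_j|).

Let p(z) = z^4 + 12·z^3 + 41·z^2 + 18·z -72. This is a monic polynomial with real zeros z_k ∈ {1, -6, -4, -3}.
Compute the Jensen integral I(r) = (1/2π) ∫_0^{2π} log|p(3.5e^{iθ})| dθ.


Zeros: -6, -4, -3, 1; r = 3.5.
Inside |z| < r: -3, 1. Outside (|z| ≥ r): -6, -4.
p(0) = -72, so log|p(0)| = log(72) = 4.2767.
Apply Jensen: I(r) = log|p(0)| + Σ_k log(r/|z_k|), summed over zeros inside |z| < r.
  log(r/|z_k|) for z_k = 1: log(3.5/1) = 1.2528
  log(r/|z_k|) for z_k = -3: log(3.5/3) = 0.1542
  Outside zeros (-6, -4) contribute nothing to the Jensen sum.
Sum over inside zeros: 1.4069.
I(r) = log|p(0)| + (inside sum) = 4.2767 + 1.4069 = 5.6836.
Note: since some zeros are outside |z| ≤ r, the simplified n·log(r) form does NOT apply — only the inside zeros contribute.

I(r) ≈ 5.6836.


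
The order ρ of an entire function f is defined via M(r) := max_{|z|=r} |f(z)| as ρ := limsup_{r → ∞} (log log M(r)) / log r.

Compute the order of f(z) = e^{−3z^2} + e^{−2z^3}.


Each summand is entire of order 2 and 3 respectively (as in the single-exponential case). The order of a sum is at most the max of the orders, so ρ ≤ 3. For the lower bound: on |z|=r choose arg z so that -2z^3 is real positive; then |e^{-2z^3}| = e^{2r^3} while |e^{-3z^2}| ≤ e^{3r^2} = o(e^{2r^3}). So |f| ≥ e^{2r^3}(1 − o(1)) and ρ ≥ 3. Hence ρ = max(2, 3) = 3.
Therefore ρ = 3.

Order ρ = 3.


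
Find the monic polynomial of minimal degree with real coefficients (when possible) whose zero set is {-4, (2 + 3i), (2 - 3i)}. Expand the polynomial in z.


The polynomial is p(z) = ∏_{α ∈ S} (z − α), where S = {-4, (2 + 3i), (2 - 3i)}.
Expanding the product yields: p(z) = z^3 -3·z + 52.
Note conjugate pairs combine to real quadratics: (z − (2+3i))(z − (2−3i)) = z² − 4z + 13.
The resulting polynomial has degree 3 and real coefficients as required.

p(z) = z^3 -3·z + 52.


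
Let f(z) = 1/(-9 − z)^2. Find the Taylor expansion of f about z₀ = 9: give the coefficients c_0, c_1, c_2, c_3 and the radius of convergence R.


Let w = z − z₀, so z = z₀ + w.
Then -9 − z = -9 − (z₀ + w) = (-9 − z₀) − w = -18 − w.
f(z) = 1/(-18 − w)^2 = (1/(-18)^2) · (1 − w/(-18))^{−2}.
By the binomial series (1−u)^{−2} = Σ_{n≥0} C(n+1, 1) u^n for |u|<1, with u = w/(-18):
  c_n = C(n+1, 1) / (-18)^(n+2).
  c_0 = 1/(-18)^2 = 1/324.
  c_1 = 2/(-18)^3 = -1/2916.
  c_2 = 3/(-18)^4 = 1/34992.
  c_3 = 4/(-18)^5 = -1/472392.
The series is valid for |w/d| < 1, i.e. |z − z₀| < |d|.
Radius of convergence: R = |-9 − z₀| = |-18| = 18 (distance from z₀ to the singularity z = -9).

c_0 = 1/324, c_1 = -1/2916, c_2 = 1/34992, c_3 = -1/472392; R = 18.


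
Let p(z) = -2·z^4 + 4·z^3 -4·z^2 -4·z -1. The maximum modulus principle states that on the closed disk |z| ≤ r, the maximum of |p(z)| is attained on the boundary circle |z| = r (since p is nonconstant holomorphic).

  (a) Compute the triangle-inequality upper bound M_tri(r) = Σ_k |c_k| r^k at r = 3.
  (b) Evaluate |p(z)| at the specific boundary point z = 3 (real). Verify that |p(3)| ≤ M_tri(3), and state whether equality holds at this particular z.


Coefficients: c_0 = -1, c_1 = -4, c_2 = -4, c_3 = 4, c_4 = -2. Radius r = 3.
Part (a). Triangle bound: M_tri(r) = Σ_k |c_k| r^k
  = |-1|·3^0 + |-4|·3^1 + |-4|·3^2 + |4|·3^3 + |-2|·3^4
  = 1 + 12 + 36 + 108 + 162 = 319.
This bounds M(r) := max_{|z|=r} |p(z)| from above; equality holds iff all terms c_k z^k can be made to align in phase at a single z on |z|=r.
Part (b). At z = 3 (real, on the circle |z| = r):
  p(3) = (-1)·3^0 + (-4)·3^1 + (-4)·3^2 + (4)·3^3 + (-2)·3^4 = -103.
  |p(3)| = 103.
Check: |p(3)| = 103 ≤ 319 = M_tri(3). ✓ Equality does not hold at z = 3 (the coefficients have mixed signs, so the terms do not all align in phase there).

M_tri(3) = 319; |p(3)| = 103; equality at z=3: no.


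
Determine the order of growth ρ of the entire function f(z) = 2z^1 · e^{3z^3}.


M(r) = max_{|z|=r} |2|·|z|^1·|e^{3z^3}| = 2·r^1 · e^{3r^3} (the factors attain their maxima compatibly on |z|=r). Then log M(r) = log 2 + 1·log r + 3r^3, dominated by the last term, so log log M(r) ~ 3·log r. The polynomial factor 2z^1 contributes only a log r term and does not affect the order. ρ = 3.
Therefore ρ = 3.

Order ρ = 3.


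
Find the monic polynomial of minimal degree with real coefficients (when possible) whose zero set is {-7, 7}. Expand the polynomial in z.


The polynomial is p(z) = ∏_{α ∈ S} (z − α), where S = {-7, 7}.
Expanding the product yields: p(z) = z^2 -49.
The resulting polynomial has degree 2 and real coefficients as required.

p(z) = z^2 -49.


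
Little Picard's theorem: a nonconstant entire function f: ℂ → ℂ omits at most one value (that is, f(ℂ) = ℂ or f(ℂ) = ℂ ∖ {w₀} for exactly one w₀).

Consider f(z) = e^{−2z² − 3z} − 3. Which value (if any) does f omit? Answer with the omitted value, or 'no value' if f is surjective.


Little Picard bounds the complement of f(ℂ) to at most one point.
The exponent g(z) = −2z² − 3z is a nonconstant polynomial, hence surjective onto ℂ. So e^{g(z)} takes every value in {e^w : w ∈ ℂ} = ℂ ∖ {0}. Adding -3 shifts the range to ℂ ∖ {-3}. f omits exactly -3.

Omitted value: -3.


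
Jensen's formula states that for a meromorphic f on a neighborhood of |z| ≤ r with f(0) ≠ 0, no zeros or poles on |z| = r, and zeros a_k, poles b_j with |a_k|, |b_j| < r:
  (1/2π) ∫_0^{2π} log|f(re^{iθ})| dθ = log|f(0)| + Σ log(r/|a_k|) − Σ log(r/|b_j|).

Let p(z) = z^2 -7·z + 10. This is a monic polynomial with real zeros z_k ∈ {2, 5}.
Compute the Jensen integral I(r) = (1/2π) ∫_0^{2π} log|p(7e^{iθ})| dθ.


Zeros: 2, 5; r = 7.
Inside |z| < r: 2, 5. Outside (|z| ≥ r): ∅.
p(0) = 10, so log|p(0)| = log(10) = 2.3026.
Apply Jensen: I(r) = log|p(0)| + Σ_k log(r/|z_k|), summed over zeros inside |z| < r.
  log(r/|z_k|) for z_k = 2: log(7/2) = 1.2528
  log(r/|z_k|) for z_k = 5: log(7/5) = 0.3365
Sum over inside zeros: 1.5892.
I(r) = log|p(0)| + (inside sum) = 2.3026 + 1.5892 = 3.8918.
Closed form (all zeros inside, monic): I(r) = n·log(r) = 2·log(7) = 3.8918. ✓

I(r) ≈ 3.8918.


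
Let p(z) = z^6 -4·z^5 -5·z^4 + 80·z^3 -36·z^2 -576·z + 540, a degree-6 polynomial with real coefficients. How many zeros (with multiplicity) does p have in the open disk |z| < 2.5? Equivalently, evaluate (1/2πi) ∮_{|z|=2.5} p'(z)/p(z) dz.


The zeros of p are: 3, (-3 + 1i), (-3 - 1i), (3 + 3i), (3 - 3i), 1.
Their magnitudes are: 3, 3.162, 3.162, 4.243, 4.243, 1.
Zeros with |z| < R = 2.5: 1.
Count = 1.
By the argument principle, (1/2πi) ∮_{|z|=R} p'(z)/p(z) dz equals exactly this count.

Number of zeros inside |z| < 2.5: 1.


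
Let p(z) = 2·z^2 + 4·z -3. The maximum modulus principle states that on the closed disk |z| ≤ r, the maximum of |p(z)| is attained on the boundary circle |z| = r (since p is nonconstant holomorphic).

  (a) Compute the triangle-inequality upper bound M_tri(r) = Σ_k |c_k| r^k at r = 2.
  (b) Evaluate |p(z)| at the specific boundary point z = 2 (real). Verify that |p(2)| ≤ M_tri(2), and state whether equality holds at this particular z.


Coefficients: c_0 = -3, c_1 = 4, c_2 = 2. Radius r = 2.
Part (a). Triangle bound: M_tri(r) = Σ_k |c_k| r^k
  = |-3|·2^0 + |4|·2^1 + |2|·2^2
  = 3 + 8 + 8 = 19.
This bounds M(r) := max_{|z|=r} |p(z)| from above; equality holds iff all terms c_k z^k can be made to align in phase at a single z on |z|=r.
Part (b). At z = 2 (real, on the circle |z| = r):
  p(2) = (-3)·2^0 + (4)·2^1 + (2)·2^2 = 13.
  |p(2)| = 13.
Check: |p(2)| = 13 ≤ 19 = M_tri(2). ✓ Equality does not hold at z = 2 (the coefficients have mixed signs, so the terms do not all align in phase there).

M_tri(2) = 19; |p(2)| = 13; equality at z=2: no.


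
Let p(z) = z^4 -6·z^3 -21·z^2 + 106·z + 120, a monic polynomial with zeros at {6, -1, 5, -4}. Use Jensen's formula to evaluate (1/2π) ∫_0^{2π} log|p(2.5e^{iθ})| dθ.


Zeros: -4, -1, 5, 6; r = 2.5.
Inside |z| < r: -1. Outside (|z| ≥ r): -4, 5, 6.
p(0) = 120, so log|p(0)| = log(120) = 4.7875.
Apply Jensen: I(r) = log|p(0)| + Σ_k log(r/|z_k|), summed over zeros inside |z| < r.
  log(r/|z_k|) for z_k = -1: log(2.5/1) = 0.9163
  Outside zeros (-4, 5, 6) contribute nothing to the Jensen sum.
Sum over inside zeros: 0.9163.
I(r) = log|p(0)| + (inside sum) = 4.7875 + 0.9163 = 5.7038.
Note: since some zeros are outside |z| ≤ r, the simplified n·log(r) form does NOT apply — only the inside zeros contribute.

I(r) ≈ 5.7038.


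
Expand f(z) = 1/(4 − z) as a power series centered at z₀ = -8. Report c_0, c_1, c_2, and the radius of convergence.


Let w = z − z₀, so z = z₀ + w.
Then 4 − z = 4 − (z₀ + w) = (4 − z₀) − w = 12 − w.
f(z) = 1/(12 − w) = (1/(12)) · 1/(1 − w/(12)) = Σ_{n≥0} w^n / (12)^(n+1).
So c_n = 1/(12)^(n+1):
  c_0 = 1/(12)^1 = 1/12.
  c_1 = 1/(12)^2 = 1/144.
  c_2 = 1/(12)^3 = 1/1728.
The series is valid for |w/d| < 1, i.e. |z − z₀| < |d|.
Radius of convergence: R = |4 − z₀| = |12| = 12 (distance from z₀ to the singularity z = 4).

c_0 = 1/12, c_1 = 1/144, c_2 = 1/1728; R = 12.


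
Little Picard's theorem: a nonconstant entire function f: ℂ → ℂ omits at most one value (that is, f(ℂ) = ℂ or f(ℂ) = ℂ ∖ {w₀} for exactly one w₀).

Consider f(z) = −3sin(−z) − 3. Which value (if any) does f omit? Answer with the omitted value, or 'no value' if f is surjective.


Little Picard bounds the complement of f(ℂ) to at most one point.
sin is entire and surjective onto ℂ: for every w ∈ ℂ, sin(ζ) = w has a solution ζ ∈ ℂ (e.g., via the complex inverse arcsin). With ζ = −z this gives z = ζ/(-1). Then -3·sin(−z) takes every value in -3·ℂ = ℂ, and adding -3 is a bijection of ℂ. So f is surjective and omits no value. (Note: only on the real line is sin bounded by [−1, 1].)

Omitted value: no value.


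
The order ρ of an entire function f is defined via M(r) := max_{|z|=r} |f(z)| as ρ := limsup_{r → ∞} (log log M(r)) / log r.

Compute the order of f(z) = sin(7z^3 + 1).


Write sin(w) = (e^{iw} ± e^{−iw})/(2 or 2i), so |sin(w)| ≤ e^{|w|}. With w = 7z^3 + 1, |w| ≤ 7r^3 + 1 on |z|=r, giving M(r) ≤ e^{7r^3 + 1} and ρ ≤ 3. For the lower bound, choose z on |z|=r with 7z^3 purely imaginary of modulus 7r^3; then |sin(7z^3 + 1)| grows like e^{7r^3}/2, so ρ ≥ 3. Hence ρ = 3.
Therefore ρ = 3.

Order ρ = 3.


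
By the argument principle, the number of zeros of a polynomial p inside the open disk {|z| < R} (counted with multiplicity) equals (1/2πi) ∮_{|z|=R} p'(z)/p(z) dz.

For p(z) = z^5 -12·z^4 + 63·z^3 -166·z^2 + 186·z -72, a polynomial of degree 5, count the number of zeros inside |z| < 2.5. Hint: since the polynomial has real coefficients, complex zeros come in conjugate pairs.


The zeros of p are: (3 + 3i), (3 - 3i), 1, 4, 1.
Their magnitudes are: 4.243, 4.243, 1, 4, 1.
Zeros with |z| < R = 2.5: 1, 1.
Count = 2.
By the argument principle, (1/2πi) ∮_{|z|=R} p'(z)/p(z) dz equals exactly this count.

Number of zeros inside |z| < 2.5: 2.


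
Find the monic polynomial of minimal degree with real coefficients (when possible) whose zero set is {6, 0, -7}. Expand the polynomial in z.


The polynomial is p(z) = ∏_{α ∈ S} (z − α), where S = {6, 0, -7}.
Expanding the product yields: p(z) = z^3 + z^2 -42·z.
The resulting polynomial has degree 3 and real coefficients as required.

p(z) = z^3 + z^2 -42·z.


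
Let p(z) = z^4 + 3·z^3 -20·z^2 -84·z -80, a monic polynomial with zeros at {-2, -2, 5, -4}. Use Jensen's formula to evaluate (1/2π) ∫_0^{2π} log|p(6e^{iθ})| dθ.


Zeros: -4, -2, -2, 5; r = 6.
Inside |z| < r: -4, -2, -2, 5. Outside (|z| ≥ r): ∅.
p(0) = -80, so log|p(0)| = log(80) = 4.3820.
Apply Jensen: I(r) = log|p(0)| + Σ_k log(r/|z_k|), summed over zeros inside |z| < r.
  log(r/|z_k|) for z_k = -2: log(6/2) = 1.0986
  log(r/|z_k|) for z_k = -2: log(6/2) = 1.0986
  log(r/|z_k|) for z_k = 5: log(6/5) = 0.1823
  log(r/|z_k|) for z_k = -4: log(6/4) = 0.4055
Sum over inside zeros: 2.7850.
I(r) = log|p(0)| + (inside sum) = 4.3820 + 2.7850 = 7.1670.
Closed form (all zeros inside, monic): I(r) = n·log(r) = 4·log(6) = 7.1670. ✓

I(r) ≈ 7.1670.


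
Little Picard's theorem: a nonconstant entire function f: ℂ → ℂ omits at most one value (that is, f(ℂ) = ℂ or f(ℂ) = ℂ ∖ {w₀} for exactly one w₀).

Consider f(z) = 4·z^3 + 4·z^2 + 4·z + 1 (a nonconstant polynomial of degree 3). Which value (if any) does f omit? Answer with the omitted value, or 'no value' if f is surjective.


Little Picard bounds the complement of f(ℂ) to at most one point.
For every w ∈ ℂ, the equation p(z) − w = 0 is a nonconstant polynomial in z and hence has at least one root by the fundamental theorem of algebra. So p is surjective onto ℂ, omitting no value.

Omitted value: no value.


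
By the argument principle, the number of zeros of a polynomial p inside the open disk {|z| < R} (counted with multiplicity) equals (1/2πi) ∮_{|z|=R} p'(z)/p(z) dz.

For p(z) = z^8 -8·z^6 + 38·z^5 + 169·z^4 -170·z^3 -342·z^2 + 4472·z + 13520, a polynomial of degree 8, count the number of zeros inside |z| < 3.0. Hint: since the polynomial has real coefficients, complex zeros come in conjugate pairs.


The zeros of p are: (-2 + 2i), (-2 - 2i), (2 + 3i), (2 - 3i), (3 + 2i), (3 - 2i), (-3 + 1i), (-3 - 1i).
Their magnitudes are: 2.828, 2.828, 3.606, 3.606, 3.606, 3.606, 3.162, 3.162.
Zeros with |z| < R = 3.0: (-2 + 2i), (-2 - 2i).
Count = 2.
By the argument principle, (1/2πi) ∮_{|z|=R} p'(z)/p(z) dz equals exactly this count.

Number of zeros inside |z| < 3.0: 2.


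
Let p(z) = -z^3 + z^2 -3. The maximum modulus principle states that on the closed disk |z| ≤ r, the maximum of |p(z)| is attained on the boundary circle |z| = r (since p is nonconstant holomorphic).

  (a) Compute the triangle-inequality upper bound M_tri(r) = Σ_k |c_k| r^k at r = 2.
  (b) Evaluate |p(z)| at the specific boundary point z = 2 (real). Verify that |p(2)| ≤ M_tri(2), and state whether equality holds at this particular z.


Coefficients: c_0 = -3, c_1 = 0, c_2 = 1, c_3 = -1. Radius r = 2.
Part (a). Triangle bound: M_tri(r) = Σ_k |c_k| r^k
  = |-3|·2^0 + |0|·2^1 + |1|·2^2 + |-1|·2^3
  = 3 + 0 + 4 + 8 = 15.
This bounds M(r) := max_{|z|=r} |p(z)| from above; equality holds iff all terms c_k z^k can be made to align in phase at a single z on |z|=r.
Part (b). At z = 2 (real, on the circle |z| = r):
  p(2) = (-3)·2^0 + (0)·2^1 + (1)·2^2 + (-1)·2^3 = -7.
  |p(2)| = 7.
Check: |p(2)| = 7 ≤ 15 = M_tri(2). ✓ Equality does not hold at z = 2 (the coefficients have mixed signs, so the terms do not all align in phase there).

M_tri(2) = 15; |p(2)| = 7; equality at z=2: no.


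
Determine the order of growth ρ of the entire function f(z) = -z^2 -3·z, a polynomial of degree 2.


|f(z)| ≤ Σ|c_k|·r^k = O(r^2) as r → ∞. Polynomial growth is O(e^{r^ε}) for every ε > 0 (since r^2/e^{r^ε} → 0), so ρ ≤ ε for all ε > 0, i.e. ρ = 0. Every nonconstant polynomial has order 0.
Therefore ρ = 0.

Order ρ = 0.


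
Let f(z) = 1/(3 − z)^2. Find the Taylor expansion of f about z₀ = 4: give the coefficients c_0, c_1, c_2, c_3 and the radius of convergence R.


Let w = z − z₀, so z = z₀ + w.
Then 3 − z = 3 − (z₀ + w) = (3 − z₀) − w = -1 − w.
f(z) = 1/(-1 − w)^2 = (1/(-1)^2) · (1 − w/(-1))^{−2}.
By the binomial series (1−u)^{−2} = Σ_{n≥0} C(n+1, 1) u^n for |u|<1, with u = w/(-1):
  c_n = C(n+1, 1) / (-1)^(n+2).
  c_0 = 1/(-1)^2 = 1.
  c_1 = 2/(-1)^3 = -2.
  c_2 = 3/(-1)^4 = 3.
  c_3 = 4/(-1)^5 = -4.
The series is valid for |w/d| < 1, i.e. |z − z₀| < |d|.
Radius of convergence: R = |3 − z₀| = |-1| = 1 (distance from z₀ to the singularity z = 3).

c_0 = 1, c_1 = -2, c_2 = 3, c_3 = -4; R = 1.


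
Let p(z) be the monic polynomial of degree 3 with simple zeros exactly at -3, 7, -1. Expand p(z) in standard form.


The polynomial is p(z) = ∏_{α ∈ S} (z − α), where S = {-3, 7, -1}.
Expanding the product yields: p(z) = z^3 -3·z^2 -25·z -21.
The resulting polynomial has degree 3 and real coefficients as required.

p(z) = z^3 -3·z^2 -25·z -21.


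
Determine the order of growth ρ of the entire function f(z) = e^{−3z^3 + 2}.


|e^{−3z^3 + 2}| = e^{Re(-3·z^3) + 2} ≤ e^{3|z|^3 + 2} = e^{3r^3 + 2} on |z| = r, so ρ ≤ 3. Choosing z on |z|=r so that -3·z^3 is real positive (always possible by picking arg z appropriately) gives |f(z)| = e^{3r^3 + 2}, matching the bound. The additive constant 2 does not affect log log M(r) ~ 3·log r. Hence ρ = 3.
Therefore ρ = 3.

Order ρ = 3.


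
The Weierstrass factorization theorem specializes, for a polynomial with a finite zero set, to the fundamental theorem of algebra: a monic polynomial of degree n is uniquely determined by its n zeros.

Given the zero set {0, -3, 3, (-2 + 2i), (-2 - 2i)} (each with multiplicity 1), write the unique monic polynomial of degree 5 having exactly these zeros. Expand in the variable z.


The polynomial is p(z) = ∏_{α ∈ S} (z − α), where S = {0, -3, 3, (-2 + 2i), (-2 - 2i)}.
Expanding the product yields: p(z) = z^5 + 4·z^4 -z^3 -36·z^2 -72·z.
Note conjugate pairs combine to real quadratics: (z − (-2+2i))(z − (-2−2i)) = z² + 4z + 8.
The resulting polynomial has degree 5 and real coefficients as required.

p(z) = z^5 + 4·z^4 -z^3 -36·z^2 -72·z.


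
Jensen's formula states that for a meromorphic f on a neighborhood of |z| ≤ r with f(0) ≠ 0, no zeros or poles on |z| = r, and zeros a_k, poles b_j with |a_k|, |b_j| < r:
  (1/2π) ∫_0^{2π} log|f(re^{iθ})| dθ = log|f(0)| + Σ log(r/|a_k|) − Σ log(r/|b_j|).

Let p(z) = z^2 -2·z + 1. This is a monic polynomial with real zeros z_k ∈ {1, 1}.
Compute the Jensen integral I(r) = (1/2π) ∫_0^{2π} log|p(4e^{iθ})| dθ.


Zeros: 1, 1; r = 4.
Inside |z| < r: 1, 1. Outside (|z| ≥ r): ∅.
p(0) = 1, so log|p(0)| = log(1) = 0.0000.
Apply Jensen: I(r) = log|p(0)| + Σ_k log(r/|z_k|), summed over zeros inside |z| < r.
  log(r/|z_k|) for z_k = 1: log(4/1) = 1.3863
  log(r/|z_k|) for z_k = 1: log(4/1) = 1.3863
Sum over inside zeros: 2.7726.
I(r) = log|p(0)| + (inside sum) = 0.0000 + 2.7726 = 2.7726.
Closed form (all zeros inside, monic): I(r) = n·log(r) = 2·log(4) = 2.7726. ✓

I(r) ≈ 2.7726.


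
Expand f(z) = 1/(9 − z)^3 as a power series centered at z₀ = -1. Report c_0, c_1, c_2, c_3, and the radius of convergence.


Let w = z − z₀, so z = z₀ + w.
Then 9 − z = 9 − (z₀ + w) = (9 − z₀) − w = 10 − w.
f(z) = 1/(10 − w)^3 = (1/(10)^3) · (1 − w/(10))^{−3}.
By the binomial series (1−u)^{−3} = Σ_{n≥0} C(n+2, 2) u^n for |u|<1, with u = w/(10):
  c_n = C(n+2, 2) / (10)^(n+3).
  c_0 = 1/(10)^3 = 1/1000.
  c_1 = 3/(10)^4 = 3/10000.
  c_2 = 6/(10)^5 = 3/50000.
  c_3 = 10/(10)^6 = 1/100000.
The series is valid for |w/d| < 1, i.e. |z − z₀| < |d|.
Radius of convergence: R = |9 − z₀| = |10| = 10 (distance from z₀ to the singularity z = 9).

c_0 = 1/1000, c_1 = 3/10000, c_2 = 3/50000, c_3 = 1/100000; R = 10.


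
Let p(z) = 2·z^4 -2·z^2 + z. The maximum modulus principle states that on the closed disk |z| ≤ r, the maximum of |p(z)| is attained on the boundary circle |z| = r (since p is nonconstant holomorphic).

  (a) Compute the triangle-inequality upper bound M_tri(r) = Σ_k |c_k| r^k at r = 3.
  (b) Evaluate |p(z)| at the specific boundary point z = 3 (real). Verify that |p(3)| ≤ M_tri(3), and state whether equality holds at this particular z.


Coefficients: c_0 = 0, c_1 = 1, c_2 = -2, c_3 = 0, c_4 = 2. Radius r = 3.
Part (a). Triangle bound: M_tri(r) = Σ_k |c_k| r^k
  = |0|·3^0 + |1|·3^1 + |-2|·3^2 + |0|·3^3 + |2|·3^4
  = 0 + 3 + 18 + 0 + 162 = 183.
This bounds M(r) := max_{|z|=r} |p(z)| from above; equality holds iff all terms c_k z^k can be made to align in phase at a single z on |z|=r.
Part (b). At z = 3 (real, on the circle |z| = r):
  p(3) = (0)·3^0 + (1)·3^1 + (-2)·3^2 + (0)·3^3 + (2)·3^4 = 147.
  |p(3)| = 147.
Check: |p(3)| = 147 ≤ 183 = M_tri(3). ✓ Equality does not hold at z = 3 (the coefficients have mixed signs, so the terms do not all align in phase there).

M_tri(3) = 183; |p(3)| = 147; equality at z=3: no.


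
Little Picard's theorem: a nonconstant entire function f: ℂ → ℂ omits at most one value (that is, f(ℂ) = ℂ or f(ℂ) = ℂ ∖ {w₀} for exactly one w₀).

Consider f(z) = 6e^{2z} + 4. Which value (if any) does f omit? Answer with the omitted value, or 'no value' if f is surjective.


Little Picard bounds the complement of f(ℂ) to at most one point.
e^{2z} is never zero on ℂ, so 6·e^{2z} takes every value in ℂ ∖ {0}. Adding 4 shifts the range to ℂ ∖ {4}. Thus f omits exactly the value 4.

Omitted value: 4.


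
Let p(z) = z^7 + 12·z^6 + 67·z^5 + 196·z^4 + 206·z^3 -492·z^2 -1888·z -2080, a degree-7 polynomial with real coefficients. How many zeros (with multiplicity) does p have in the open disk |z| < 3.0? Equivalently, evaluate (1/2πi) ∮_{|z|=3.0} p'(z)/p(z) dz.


The zeros of p are: (-2 + 3i), (-2 - 3i), (-2 + 2i), (-2 - 2i), 2, (-3 + 1i), (-3 - 1i).
Their magnitudes are: 3.606, 3.606, 2.828, 2.828, 2, 3.162, 3.162.
Zeros with |z| < R = 3.0: (-2 + 2i), (-2 - 2i), 2.
Count = 3.
By the argument principle, (1/2πi) ∮_{|z|=R} p'(z)/p(z) dz equals exactly this count.

Number of zeros inside |z| < 3.0: 3.


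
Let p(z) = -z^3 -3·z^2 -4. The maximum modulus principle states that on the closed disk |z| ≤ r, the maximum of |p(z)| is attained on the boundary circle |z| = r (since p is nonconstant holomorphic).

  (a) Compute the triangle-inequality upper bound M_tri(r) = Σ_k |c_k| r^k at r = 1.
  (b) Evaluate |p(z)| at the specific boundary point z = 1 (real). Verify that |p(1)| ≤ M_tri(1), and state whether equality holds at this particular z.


Coefficients: c_0 = -4, c_1 = 0, c_2 = -3, c_3 = -1. Radius r = 1.
Part (a). Triangle bound: M_tri(r) = Σ_k |c_k| r^k
  = |-4|·1^0 + |0|·1^1 + |-3|·1^2 + |-1|·1^3
  = 4 + 0 + 3 + 1 = 8.
This bounds M(r) := max_{|z|=r} |p(z)| from above; equality holds iff all terms c_k z^k can be made to align in phase at a single z on |z|=r.
Part (b). At z = 1 (real, on the circle |z| = r):
  p(1) = (-4)·1^0 + (0)·1^1 + (-3)·1^2 + (-1)·1^3 = -8.
  |p(1)| = 8.
Since all nonzero coefficients share the same sign, |p(1)| = 8 = M_tri(1); the triangle bound is attained at z = 1, so in fact M(r) = 8.

M_tri(1) = 8; |p(1)| = 8; equality at z=1: yes.


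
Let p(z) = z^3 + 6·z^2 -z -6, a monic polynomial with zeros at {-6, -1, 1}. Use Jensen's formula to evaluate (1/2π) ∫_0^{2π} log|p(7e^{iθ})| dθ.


Zeros: -6, -1, 1; r = 7.
Inside |z| < r: -6, -1, 1. Outside (|z| ≥ r): ∅.
p(0) = -6, so log|p(0)| = log(6) = 1.7918.
Apply Jensen: I(r) = log|p(0)| + Σ_k log(r/|z_k|), summed over zeros inside |z| < r.
  log(r/|z_k|) for z_k = -6: log(7/6) = 0.1542
  log(r/|z_k|) for z_k = -1: log(7/1) = 1.9459
  log(r/|z_k|) for z_k = 1: log(7/1) = 1.9459
Sum over inside zeros: 4.0460.
I(r) = log|p(0)| + (inside sum) = 1.7918 + 4.0460 = 5.8377.
Closed form (all zeros inside, monic): I(r) = n·log(r) = 3·log(7) = 5.8377. ✓

I(r) ≈ 5.8377.


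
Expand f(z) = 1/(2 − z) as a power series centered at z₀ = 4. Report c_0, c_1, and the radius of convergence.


Let w = z − z₀, so z = z₀ + w.
Then 2 − z = 2 − (z₀ + w) = (2 − z₀) − w = -2 − w.
f(z) = 1/(-2 − w) = (1/(-2)) · 1/(1 − w/(-2)) = Σ_{n≥0} w^n / (-2)^(n+1).
So c_n = 1/(-2)^(n+1):
  c_0 = 1/(-2)^1 = -1/2.
  c_1 = 1/(-2)^2 = 1/4.
The series is valid for |w/d| < 1, i.e. |z − z₀| < |d|.
Radius of convergence: R = |2 − z₀| = |-2| = 2 (distance from z₀ to the singularity z = 2).

c_0 = -1/2, c_1 = 1/4; R = 2.


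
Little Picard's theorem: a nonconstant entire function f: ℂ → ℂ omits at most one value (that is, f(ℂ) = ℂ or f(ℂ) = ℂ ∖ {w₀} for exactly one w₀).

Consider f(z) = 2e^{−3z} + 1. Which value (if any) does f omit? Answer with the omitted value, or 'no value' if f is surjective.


Little Picard bounds the complement of f(ℂ) to at most one point.
e^{−3z} is never zero on ℂ, so 2·e^{−3z} takes every value in ℂ ∖ {0}. Adding 1 shifts the range to ℂ ∖ {1}. Thus f omits exactly the value 1.

Omitted value: 1.


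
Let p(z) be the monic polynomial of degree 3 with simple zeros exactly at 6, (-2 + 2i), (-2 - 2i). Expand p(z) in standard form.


The polynomial is p(z) = ∏_{α ∈ S} (z − α), where S = {6, (-2 + 2i), (-2 - 2i)}.
Expanding the product yields: p(z) = z^3 -2·z^2 -16·z -48.
Note conjugate pairs combine to real quadratics: (z − (-2+2i))(z − (-2−2i)) = z² + 4z + 8.
The resulting polynomial has degree 3 and real coefficients as required.

p(z) = z^3 -2·z^2 -16·z -48.


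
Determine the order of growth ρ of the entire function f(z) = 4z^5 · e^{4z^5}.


M(r) = max_{|z|=r} |4|·|z|^5·|e^{4z^5}| = 4·r^5 · e^{4r^5} (the factors attain their maxima compatibly on |z|=r). Then log M(r) = log 4 + 5·log r + 4r^5, dominated by the last term, so log log M(r) ~ 5·log r. The polynomial factor 4z^5 contributes only a log r term and does not affect the order. ρ = 5.
Therefore ρ = 5.

Order ρ = 5.


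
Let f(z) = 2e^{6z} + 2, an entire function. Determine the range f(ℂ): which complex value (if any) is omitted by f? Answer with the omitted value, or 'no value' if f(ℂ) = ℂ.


Little Picard bounds the complement of f(ℂ) to at most one point.
e^{6z} is never zero on ℂ, so 2·e^{6z} takes every value in ℂ ∖ {0}. Adding 2 shifts the range to ℂ ∖ {2}. Thus f omits exactly the value 2.

Omitted value: 2.


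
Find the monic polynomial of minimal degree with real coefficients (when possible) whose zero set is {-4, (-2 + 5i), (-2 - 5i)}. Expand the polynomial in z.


The polynomial is p(z) = ∏_{α ∈ S} (z − α), where S = {-4, (-2 + 5i), (-2 - 5i)}.
Expanding the product yields: p(z) = z^3 + 8·z^2 + 45·z + 116.
Note conjugate pairs combine to real quadratics: (z − (-2+5i))(z − (-2−5i)) = z² + 4z + 29.
The resulting polynomial has degree 3 and real coefficients as required.

p(z) = z^3 + 8·z^2 + 45·z + 116.


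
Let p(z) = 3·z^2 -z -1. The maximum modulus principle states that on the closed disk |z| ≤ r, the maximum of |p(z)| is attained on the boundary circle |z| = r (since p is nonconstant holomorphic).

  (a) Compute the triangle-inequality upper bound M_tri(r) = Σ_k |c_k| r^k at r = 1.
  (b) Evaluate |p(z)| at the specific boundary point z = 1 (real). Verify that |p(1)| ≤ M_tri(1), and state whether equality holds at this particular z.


Coefficients: c_0 = -1, c_1 = -1, c_2 = 3. Radius r = 1.
Part (a). Triangle bound: M_tri(r) = Σ_k |c_k| r^k
  = |-1|·1^0 + |-1|·1^1 + |3|·1^2
  = 1 + 1 + 3 = 5.
This bounds M(r) := max_{|z|=r} |p(z)| from above; equality holds iff all terms c_k z^k can be made to align in phase at a single z on |z|=r.
Part (b). At z = 1 (real, on the circle |z| = r):
  p(1) = (-1)·1^0 + (-1)·1^1 + (3)·1^2 = 1.
  |p(1)| = 1.
Check: |p(1)| = 1 ≤ 5 = M_tri(1). ✓ Equality does not hold at z = 1 (the coefficients have mixed signs, so the terms do not all align in phase there).

M_tri(1) = 5; |p(1)| = 1; equality at z=1: no.


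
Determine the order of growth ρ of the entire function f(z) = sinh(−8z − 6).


sinh(w) is a linear combination of e^{iw} and e^{−iw} (or e^w, e^{−w} in the hyperbolic case), so |sinh(w)| ≤ e^{|w|}. With w = −8z − 6, |w| ≤ 8|z| + 6 = 8r + 6 on |z| = r, giving M(r) ≤ e^{8r + 6}, so ρ ≤ 1. On a suitable ray (z = it for sin/cos; z = t for sinh/cosh, t real → ∞), |sinh(−8z − 6)| grows like e^{8|t|}/2, so ρ ≥ 1. Hence ρ = 1.
Therefore ρ = 1.

Order ρ = 1.


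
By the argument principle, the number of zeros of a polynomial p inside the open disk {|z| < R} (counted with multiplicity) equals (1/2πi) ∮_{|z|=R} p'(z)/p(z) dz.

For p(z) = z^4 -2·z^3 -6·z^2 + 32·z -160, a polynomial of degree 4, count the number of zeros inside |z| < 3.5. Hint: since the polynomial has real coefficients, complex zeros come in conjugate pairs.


The zeros of p are: (1 + 3i), (1 - 3i), 4, -4.
Their magnitudes are: 3.162, 3.162, 4, 4.
Zeros with |z| < R = 3.5: (1 + 3i), (1 - 3i).
Count = 2.
By the argument principle, (1/2πi) ∮_{|z|=R} p'(z)/p(z) dz equals exactly this count.

Number of zeros inside |z| < 3.5: 2.


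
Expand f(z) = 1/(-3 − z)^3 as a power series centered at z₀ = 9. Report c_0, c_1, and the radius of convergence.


Let w = z − z₀, so z = z₀ + w.
Then -3 − z = -3 − (z₀ + w) = (-3 − z₀) − w = -12 − w.
f(z) = 1/(-12 − w)^3 = (1/(-12)^3) · (1 − w/(-12))^{−3}.
By the binomial series (1−u)^{−3} = Σ_{n≥0} C(n+2, 2) u^n for |u|<1, with u = w/(-12):
  c_n = C(n+2, 2) / (-12)^(n+3).
  c_0 = 1/(-12)^3 = -1/1728.
  c_1 = 3/(-12)^4 = 1/6912.
The series is valid for |w/d| < 1, i.e. |z − z₀| < |d|.
Radius of convergence: R = |-3 − z₀| = |-12| = 12 (distance from z₀ to the singularity z = -3).

c_0 = -1/1728, c_1 = 1/6912; R = 12.


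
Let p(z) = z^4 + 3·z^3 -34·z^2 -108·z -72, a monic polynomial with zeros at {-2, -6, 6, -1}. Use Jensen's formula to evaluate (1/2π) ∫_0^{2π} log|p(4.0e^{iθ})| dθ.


Zeros: -6, -2, -1, 6; r = 4.0.
Inside |z| < r: -2, -1. Outside (|z| ≥ r): -6, 6.
p(0) = -72, so log|p(0)| = log(72) = 4.2767.
Apply Jensen: I(r) = log|p(0)| + Σ_k log(r/|z_k|), summed over zeros inside |z| < r.
  log(r/|z_k|) for z_k = -2: log(4.0/2) = 0.6931
  log(r/|z_k|) for z_k = -1: log(4.0/1) = 1.3863
  Outside zeros (-6, 6) contribute nothing to the Jensen sum.
Sum over inside zeros: 2.0794.
I(r) = log|p(0)| + (inside sum) = 4.2767 + 2.0794 = 6.3561.
Note: since some zeros are outside |z| ≤ r, the simplified n·log(r) form does NOT apply — only the inside zeros contribute.

I(r) ≈ 6.3561.


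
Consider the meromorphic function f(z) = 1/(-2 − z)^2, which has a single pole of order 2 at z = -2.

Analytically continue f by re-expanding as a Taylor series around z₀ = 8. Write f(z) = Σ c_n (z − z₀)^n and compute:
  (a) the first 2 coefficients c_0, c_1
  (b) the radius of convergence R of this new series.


Let w = z − z₀, so z = z₀ + w.
Then -2 − z = -2 − (z₀ + w) = (-2 − z₀) − w = -10 − w.
f(z) = 1/(-10 − w)^2 = (1/(-10)^2) · (1 − w/(-10))^{−2}.
By the binomial series (1−u)^{−2} = Σ_{n≥0} C(n+1, 1) u^n for |u|<1, with u = w/(-10):
  c_n = C(n+1, 1) / (-10)^(n+2).
  c_0 = 1/(-10)^2 = 1/100.
  c_1 = 2/(-10)^3 = -1/500.
The series is valid for |w/d| < 1, i.e. |z − z₀| < |d|.
Radius of convergence: R = |-2 − z₀| = |-10| = 10 (distance from z₀ to the singularity z = -2).

c_0 = 1/100, c_1 = -1/500; R = 10.


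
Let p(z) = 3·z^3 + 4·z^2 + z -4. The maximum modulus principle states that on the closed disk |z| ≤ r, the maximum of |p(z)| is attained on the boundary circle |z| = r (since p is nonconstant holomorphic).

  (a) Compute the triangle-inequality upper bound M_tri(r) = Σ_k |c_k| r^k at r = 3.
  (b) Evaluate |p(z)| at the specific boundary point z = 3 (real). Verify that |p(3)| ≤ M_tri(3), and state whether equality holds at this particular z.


Coefficients: c_0 = -4, c_1 = 1, c_2 = 4, c_3 = 3. Radius r = 3.
Part (a). Triangle bound: M_tri(r) = Σ_k |c_k| r^k
  = |-4|·3^0 + |1|·3^1 + |4|·3^2 + |3|·3^3
  = 4 + 3 + 36 + 81 = 124.
This bounds M(r) := max_{|z|=r} |p(z)| from above; equality holds iff all terms c_k z^k can be made to align in phase at a single z on |z|=r.
Part (b). At z = 3 (real, on the circle |z| = r):
  p(3) = (-4)·3^0 + (1)·3^1 + (4)·3^2 + (3)·3^3 = 116.
  |p(3)| = 116.
Check: |p(3)| = 116 ≤ 124 = M_tri(3). ✓ Equality does not hold at z = 3 (the coefficients have mixed signs, so the terms do not all align in phase there).

M_tri(3) = 124; |p(3)| = 116; equality at z=3: no.


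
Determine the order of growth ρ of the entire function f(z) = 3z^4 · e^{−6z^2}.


M(r) = max_{|z|=r} |3|·|z|^4·|e^{−6z^2}| = 3·r^4 · e^{6r^2} (the factors attain their maxima compatibly on |z|=r). Then log M(r) = log 3 + 4·log r + 6r^2, dominated by the last term, so log log M(r) ~ 2·log r. The polynomial factor 3z^4 contributes only a log r term and does not affect the order. ρ = 2.
Therefore ρ = 2.

Order ρ = 2.


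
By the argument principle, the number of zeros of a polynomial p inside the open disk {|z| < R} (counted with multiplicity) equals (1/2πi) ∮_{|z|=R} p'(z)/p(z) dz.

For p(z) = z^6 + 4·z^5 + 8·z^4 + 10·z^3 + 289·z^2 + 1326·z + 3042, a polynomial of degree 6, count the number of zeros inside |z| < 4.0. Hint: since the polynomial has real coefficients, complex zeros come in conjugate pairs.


The zeros of p are: (-2 + 3i), (-2 - 3i), (-3 + 2i), (-3 - 2i), (3 + 3i), (3 - 3i).
Their magnitudes are: 3.606, 3.606, 3.606, 3.606, 4.243, 4.243.
Zeros with |z| < R = 4.0: (-2 + 3i), (-2 - 3i), (-3 + 2i), (-3 - 2i).
Count = 4.
By the argument principle, (1/2πi) ∮_{|z|=R} p'(z)/p(z) dz equals exactly this count.

Number of zeros inside |z| < 4.0: 4.


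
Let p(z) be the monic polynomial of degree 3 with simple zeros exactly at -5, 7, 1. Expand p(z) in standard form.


The polynomial is p(z) = ∏_{α ∈ S} (z − α), where S = {-5, 7, 1}.
Expanding the product yields: p(z) = z^3 -3·z^2 -33·z + 35.
The resulting polynomial has degree 3 and real coefficients as required.

p(z) = z^3 -3·z^2 -33·z + 35.


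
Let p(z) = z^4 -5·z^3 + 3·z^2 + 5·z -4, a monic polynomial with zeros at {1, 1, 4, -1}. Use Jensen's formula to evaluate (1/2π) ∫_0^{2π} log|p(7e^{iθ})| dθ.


Zeros: -1, 1, 1, 4; r = 7.
Inside |z| < r: -1, 1, 1, 4. Outside (|z| ≥ r): ∅.
p(0) = -4, so log|p(0)| = log(4) = 1.3863.
Apply Jensen: I(r) = log|p(0)| + Σ_k log(r/|z_k|), summed over zeros inside |z| < r.
  log(r/|z_k|) for z_k = 1: log(7/1) = 1.9459
  log(r/|z_k|) for z_k = 1: log(7/1) = 1.9459
  log(r/|z_k|) for z_k = 4: log(7/4) = 0.5596
  log(r/|z_k|) for z_k = -1: log(7/1) = 1.9459
Sum over inside zeros: 6.3973.
I(r) = log|p(0)| + (inside sum) = 1.3863 + 6.3973 = 7.7836.
Closed form (all zeros inside, monic): I(r) = n·log(r) = 4·log(7) = 7.7836. ✓

I(r) ≈ 7.7836.


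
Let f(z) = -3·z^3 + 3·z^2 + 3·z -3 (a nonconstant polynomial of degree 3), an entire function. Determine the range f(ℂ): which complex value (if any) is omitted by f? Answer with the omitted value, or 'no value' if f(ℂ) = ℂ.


Little Picard bounds the complement of f(ℂ) to at most one point.
For every w ∈ ℂ, the equation p(z) − w = 0 is a nonconstant polynomial in z and hence has at least one root by the fundamental theorem of algebra. So p is surjective onto ℂ, omitting no value.

Omitted value: no value.


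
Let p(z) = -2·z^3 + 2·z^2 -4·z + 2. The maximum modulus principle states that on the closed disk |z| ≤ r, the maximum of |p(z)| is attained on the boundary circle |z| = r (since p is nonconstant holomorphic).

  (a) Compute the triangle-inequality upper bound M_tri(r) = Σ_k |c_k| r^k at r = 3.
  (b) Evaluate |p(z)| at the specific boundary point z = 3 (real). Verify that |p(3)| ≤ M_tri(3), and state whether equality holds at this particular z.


Coefficients: c_0 = 2, c_1 = -4, c_2 = 2, c_3 = -2. Radius r = 3.
Part (a). Triangle bound: M_tri(r) = Σ_k |c_k| r^k
  = |2|·3^0 + |-4|·3^1 + |2|·3^2 + |-2|·3^3
  = 2 + 12 + 18 + 54 = 86.
This bounds M(r) := max_{|z|=r} |p(z)| from above; equality holds iff all terms c_k z^k can be made to align in phase at a single z on |z|=r.
Part (b). At z = 3 (real, on the circle |z| = r):
  p(3) = (2)·3^0 + (-4)·3^1 + (2)·3^2 + (-2)·3^3 = -46.
  |p(3)| = 46.
Check: |p(3)| = 46 ≤ 86 = M_tri(3). ✓ Equality does not hold at z = 3 (the coefficients have mixed signs, so the terms do not all align in phase there).

M_tri(3) = 86; |p(3)| = 46; equality at z=3: no.
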